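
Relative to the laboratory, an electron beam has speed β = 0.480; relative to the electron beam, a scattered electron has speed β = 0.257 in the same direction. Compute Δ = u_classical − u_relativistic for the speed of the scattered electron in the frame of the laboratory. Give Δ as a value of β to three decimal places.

Galilean: u_cl = 0.257 + 0.480 = 0.7370.
Relativistic: u_rel = (0.257 + 0.480) / (1 + 0.257·0.480) = 0.7370/1.1234 = 0.6561.
Δ = 0.7370 − 0.6561 = 0.0809.

Δ = 0.081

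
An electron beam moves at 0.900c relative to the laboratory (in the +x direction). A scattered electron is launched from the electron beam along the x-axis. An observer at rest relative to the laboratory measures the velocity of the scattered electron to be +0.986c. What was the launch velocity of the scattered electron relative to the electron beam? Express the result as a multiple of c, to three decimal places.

+0.764c

Invert the composition law: u' = (u − v)/(1 − uv/c²).
u' = (0.986 − 0.900) / (1 − (0.986)(0.900)) = 0.0860/0.1126 = 0.7638.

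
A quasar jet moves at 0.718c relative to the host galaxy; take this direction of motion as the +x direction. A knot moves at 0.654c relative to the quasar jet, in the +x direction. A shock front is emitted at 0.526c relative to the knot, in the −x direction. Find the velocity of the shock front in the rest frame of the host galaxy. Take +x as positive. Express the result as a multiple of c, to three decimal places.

Apply u = (u' + v)/(1 + u'v/c²) successively, working outward toward the host galaxy.
Start: velocity of the quasar jet relative to the host galaxy = 0.7180c.
Compose with the knot (u' = 0.654 in the quasar jet frame): u_1 = (0.654 + 0.718) / (1 + 0.654·0.718) = 1.3720/1.4696 = 0.9336.
Compose with the shock front (u' = -0.526 in the knot frame): u_2 = (-0.526 + 0.934) / (1 + (-0.526)·0.934) = 0.4076/0.5089 = 0.8009.

+0.801c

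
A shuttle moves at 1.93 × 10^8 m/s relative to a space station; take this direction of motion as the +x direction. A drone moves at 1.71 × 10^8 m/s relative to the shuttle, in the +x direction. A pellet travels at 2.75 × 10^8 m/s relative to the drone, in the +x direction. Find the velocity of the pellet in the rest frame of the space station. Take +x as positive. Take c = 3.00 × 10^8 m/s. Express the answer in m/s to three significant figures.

2.98 × 10^8 m/s

Apply u = (u' + v)/(1 + u'v/c²) successively, working outward toward the space station.
(Dividing each given speed by c = 3.00 × 10^8 m/s to work in units of c.)
Start: velocity of the shuttle relative to the space station = 0.6433c.
Compose with the drone (u' = 0.570 in the shuttle frame): u_1 = (0.570 + 0.643) / (1 + 0.570·0.643) = 1.2133/1.3667 = 0.8878.
Compose with the pellet (u' = 0.917 in the drone frame): u_2 = (0.917 + 0.888) / (1 + 0.917·0.888) = 1.8044/1.8138 = 0.9948.
So u = 0.9948 × 3.00 × 10^8 m/s.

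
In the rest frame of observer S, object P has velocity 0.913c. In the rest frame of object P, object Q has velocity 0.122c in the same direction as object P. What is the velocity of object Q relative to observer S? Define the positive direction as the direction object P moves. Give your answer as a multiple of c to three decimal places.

0.931c

With v = 0.913 and u' = 0.122 (in units of c),
u = (u' + v)/(1 + u'v/c²):
u = (0.122 + 0.913) / (1 + 0.122·0.913) = 1.0350/1.1114 = 0.9313
(Galilean addition would give +1.035c, exceeding c.)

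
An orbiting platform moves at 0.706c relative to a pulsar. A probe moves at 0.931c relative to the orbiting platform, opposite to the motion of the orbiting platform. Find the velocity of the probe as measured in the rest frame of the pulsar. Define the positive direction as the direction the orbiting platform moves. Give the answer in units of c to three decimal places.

With v = 0.706 and u' = -0.931 (in units of c),
u = (u' + v)/(1 + u'v/c²):
u = (-0.931 + 0.706) / (1 + (-0.931)·0.706) = -0.2250/0.3427 = -0.6565
(Galilean addition would give -0.225c.)

-0.657c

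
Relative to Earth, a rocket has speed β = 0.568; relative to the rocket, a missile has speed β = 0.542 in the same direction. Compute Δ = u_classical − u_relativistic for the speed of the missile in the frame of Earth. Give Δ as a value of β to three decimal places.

Galilean: u_cl = 0.542 + 0.568 = 1.1100.
Relativistic: u_rel = (0.542 + 0.568) / (1 + 0.542·0.568) = 1.1100/1.3079 = 0.8487.
Δ = 1.1100 − 0.8487 = 0.2613.
(The classical prediction exceeds c; the relativistic result does not.)

Δ = 0.261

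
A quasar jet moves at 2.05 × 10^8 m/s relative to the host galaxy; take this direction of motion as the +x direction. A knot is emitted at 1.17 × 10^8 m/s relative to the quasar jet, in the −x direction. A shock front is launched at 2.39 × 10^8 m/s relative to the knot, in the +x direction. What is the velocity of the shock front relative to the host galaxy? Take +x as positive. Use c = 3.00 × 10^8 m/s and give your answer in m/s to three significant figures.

+2.72 × 10^8 m/s

Apply u = (u' + v)/(1 + u'v/c²) successively, working outward toward the host galaxy.
(Dividing each given speed by c = 3.00 × 10^8 m/s to work in units of c.)
Start: velocity of the quasar jet relative to the host galaxy = 0.6833c.
Compose with the knot (u' = -0.390 in the quasar jet frame): u_1 = (-0.390 + 0.683) / (1 + (-0.390)·0.683) = 0.2933/0.7335 = 0.3999.
Compose with the shock front (u' = 0.797 in the knot frame): u_2 = (0.797 + 0.400) / (1 + 0.797·0.400) = 1.1966/1.3186 = 0.9075.
So u = 0.9075 × 3.00 × 10^8 m/s.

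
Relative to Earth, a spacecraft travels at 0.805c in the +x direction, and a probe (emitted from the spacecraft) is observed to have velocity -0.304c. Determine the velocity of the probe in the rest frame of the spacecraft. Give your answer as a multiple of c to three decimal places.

Invert the composition law: u' = (u − v)/(1 − uv/c²).
u' = (-0.304 − 0.805) / (1 − (-0.304)(0.805)) = -1.1090/1.2447 = -0.8910.

-0.891c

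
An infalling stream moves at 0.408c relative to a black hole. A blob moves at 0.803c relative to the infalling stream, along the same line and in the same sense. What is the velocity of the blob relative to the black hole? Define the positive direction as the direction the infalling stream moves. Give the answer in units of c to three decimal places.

0.912c

With v = 0.408 and u' = 0.803 (in units of c),
u = (u' + v)/(1 + u'v/c²):
u = (0.803 + 0.408) / (1 + 0.803·0.408) = 1.2110/1.3276 = 0.9122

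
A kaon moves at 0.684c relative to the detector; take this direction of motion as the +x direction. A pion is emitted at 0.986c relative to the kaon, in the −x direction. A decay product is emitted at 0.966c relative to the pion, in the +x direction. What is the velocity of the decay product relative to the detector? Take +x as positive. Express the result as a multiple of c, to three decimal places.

+0.370c

Apply u = (u' + v)/(1 + u'v/c²) successively, working outward toward the detector.
Start: velocity of the kaon relative to the detector = 0.6840c.
Compose with the pion (u' = -0.986 in the kaon frame): u_1 = (-0.986 + 0.684) / (1 + (-0.986)·0.684) = -0.3020/0.3256 = -0.9276.
Compose with the decay product (u' = 0.966 in the pion frame): u_2 = (0.966 + (-0.928)) / (1 + 0.966·(-0.928)) = 0.0384/0.1040 = 0.3695.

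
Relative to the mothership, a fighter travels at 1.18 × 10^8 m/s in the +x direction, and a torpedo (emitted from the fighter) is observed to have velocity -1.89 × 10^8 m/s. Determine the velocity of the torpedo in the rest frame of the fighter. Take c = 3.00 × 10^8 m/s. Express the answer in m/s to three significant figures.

v = 0.393c, u = -0.630c.
Invert the composition law: u' = (u − v)/(1 − uv/c²).
u' = (-0.630 − 0.393) / (1 − (-0.630)(0.393)) = -1.0233/1.2478 = -0.8201.
u' = -0.8201 × 3.00 × 10^8 m/s.

-2.46 × 10^8 m/s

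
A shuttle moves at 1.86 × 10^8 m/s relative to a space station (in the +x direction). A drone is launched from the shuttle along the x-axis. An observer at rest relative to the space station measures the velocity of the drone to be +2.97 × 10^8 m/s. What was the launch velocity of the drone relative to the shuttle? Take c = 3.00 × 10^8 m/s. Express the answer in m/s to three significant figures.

v = 0.620c, u = 0.990c.
Invert the composition law: u' = (u − v)/(1 − uv/c²).
u' = (0.990 − 0.620) / (1 − (0.990)(0.620)) = 0.3700/0.3862 = 0.9581.
u' = 0.9581 × 3.00 × 10^8 m/s.

+2.87 × 10^8 m/s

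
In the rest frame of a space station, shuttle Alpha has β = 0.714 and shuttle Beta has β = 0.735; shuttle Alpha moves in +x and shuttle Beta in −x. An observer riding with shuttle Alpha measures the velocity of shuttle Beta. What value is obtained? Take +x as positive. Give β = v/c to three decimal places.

β_A = 0.714, β_B = -0.735.
Transform to A's frame with the inverse velocity-addition law: u' = (u − v)/(1 − uv/c²), taking u = β_B and v = β_A.
u' = (-0.735 − 0.714) / (1 − (0.714)(-0.735)) = -1.4490/1.5248 = -0.9503.

β = -0.950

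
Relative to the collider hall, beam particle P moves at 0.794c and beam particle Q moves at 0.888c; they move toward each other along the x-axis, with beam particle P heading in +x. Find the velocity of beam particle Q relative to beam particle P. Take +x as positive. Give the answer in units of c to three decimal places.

β_A = 0.794, β_B = -0.888.
Transform to A's frame with the inverse velocity-addition law: u' = (u − v)/(1 − uv/c²), taking u = β_B and v = β_A.
u' = (-0.888 − 0.794) / (1 − (0.794)(-0.888)) = -1.6820/1.7051 = -0.9865.

-0.986c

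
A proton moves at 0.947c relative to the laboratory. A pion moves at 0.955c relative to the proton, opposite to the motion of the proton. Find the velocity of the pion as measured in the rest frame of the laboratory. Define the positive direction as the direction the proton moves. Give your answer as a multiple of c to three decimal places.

With v = 0.947 and u' = -0.955 (in units of c),
u = (u' + v)/(1 + u'v/c²):
u = (-0.955 + 0.947) / (1 + (-0.955)·0.947) = -0.0080/0.0956 = -0.0837

-0.084c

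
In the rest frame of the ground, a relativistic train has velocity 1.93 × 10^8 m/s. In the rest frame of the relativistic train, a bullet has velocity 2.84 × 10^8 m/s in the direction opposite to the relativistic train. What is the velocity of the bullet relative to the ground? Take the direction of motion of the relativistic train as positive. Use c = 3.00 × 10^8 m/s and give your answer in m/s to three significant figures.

In units of c (dividing by 3.00 × 10^8 m/s): v = 0.643, u' = -0.947.
u = (u' + v)/(1 + u'v/c²):
u = (-0.947 + 0.643) / (1 + (-0.947)·0.643) = -0.3033/0.3910 = -0.7758
Converting back: u = -0.7758 × 3.00 × 10^8 m/s.

-2.33 × 10^8 m/s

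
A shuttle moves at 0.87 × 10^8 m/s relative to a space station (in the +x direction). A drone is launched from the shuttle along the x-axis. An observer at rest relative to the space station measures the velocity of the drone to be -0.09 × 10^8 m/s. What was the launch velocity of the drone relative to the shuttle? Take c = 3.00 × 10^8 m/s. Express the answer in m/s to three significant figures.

v = 0.290c, u = -0.030c.
Invert the composition law: u' = (u − v)/(1 − uv/c²).
u' = (-0.030 − 0.290) / (1 − (-0.030)(0.290)) = -0.3200/1.0087 = -0.3172.
u' = -0.3172 × 3.00 × 10^8 m/s.

-9.52 × 10^7 m/s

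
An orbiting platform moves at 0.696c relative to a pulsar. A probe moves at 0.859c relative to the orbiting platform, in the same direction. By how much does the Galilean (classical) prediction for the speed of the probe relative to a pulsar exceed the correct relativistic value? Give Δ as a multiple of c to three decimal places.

Δ = 0.582c

Galilean: u_cl = 0.859 + 0.696 = 1.5550.
Relativistic: u_rel = (0.859 + 0.696) / (1 + 0.859·0.696) = 1.5550/1.5979 = 0.9732.
Δ = 1.5550 − 0.9732 = 0.5818.
(The classical prediction exceeds c; the relativistic result does not.)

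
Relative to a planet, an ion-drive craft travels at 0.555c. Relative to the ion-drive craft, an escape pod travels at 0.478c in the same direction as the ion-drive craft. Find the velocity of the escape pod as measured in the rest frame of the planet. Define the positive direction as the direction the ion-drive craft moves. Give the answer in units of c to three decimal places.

0.816c

With v = 0.555 and u' = 0.478 (in units of c),
u = (u' + v)/(1 + u'v/c²):
u = (0.478 + 0.555) / (1 + 0.478·0.555) = 1.0330/1.2653 = 0.8164
(Galilean addition would give +1.033c, exceeding c.)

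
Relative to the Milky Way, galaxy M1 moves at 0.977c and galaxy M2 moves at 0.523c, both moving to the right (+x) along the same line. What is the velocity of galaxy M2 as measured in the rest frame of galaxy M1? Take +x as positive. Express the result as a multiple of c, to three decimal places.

-0.928c

β_A = 0.977, β_B = 0.523.
Transform to A's frame with the inverse velocity-addition law: u' = (u − v)/(1 − uv/c²), taking u = β_B and v = β_A.
u' = (0.523 − 0.977) / (1 − (0.977)(0.523)) = -0.4540/0.4890 = -0.9284.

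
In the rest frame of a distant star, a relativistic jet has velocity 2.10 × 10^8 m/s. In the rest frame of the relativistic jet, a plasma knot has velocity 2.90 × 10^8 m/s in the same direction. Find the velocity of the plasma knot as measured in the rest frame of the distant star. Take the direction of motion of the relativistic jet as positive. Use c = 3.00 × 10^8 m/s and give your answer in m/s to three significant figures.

2.98 × 10^8 m/s

In units of c (dividing by 3.00 × 10^8 m/s): v = 0.700, u' = 0.967.
u = (u' + v)/(1 + u'v/c²):
u = (0.967 + 0.700) / (1 + 0.967·0.700) = 1.6667/1.6767 = 0.9940
Converting back: u = 0.9940 × 3.00 × 10^8 m/s.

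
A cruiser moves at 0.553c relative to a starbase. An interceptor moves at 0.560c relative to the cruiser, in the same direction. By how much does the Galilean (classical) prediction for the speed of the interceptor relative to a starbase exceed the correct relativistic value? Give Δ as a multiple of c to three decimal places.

Galilean: u_cl = 0.560 + 0.553 = 1.1130.
Relativistic: u_rel = (0.560 + 0.553) / (1 + 0.560·0.553) = 1.1130/1.3097 = 0.8498.
Δ = 1.1130 − 0.8498 = 0.2632.
(The classical prediction exceeds c; the relativistic result does not.)

Δ = 0.263c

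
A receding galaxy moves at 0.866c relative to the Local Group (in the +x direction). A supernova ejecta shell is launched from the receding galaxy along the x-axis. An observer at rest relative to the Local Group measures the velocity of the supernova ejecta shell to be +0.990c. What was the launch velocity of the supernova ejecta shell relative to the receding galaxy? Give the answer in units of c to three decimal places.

+0.869c

Invert the composition law: u' = (u − v)/(1 − uv/c²).
u' = (0.990 − 0.866) / (1 − (0.990)(0.866)) = 0.1240/0.1427 = 0.8692.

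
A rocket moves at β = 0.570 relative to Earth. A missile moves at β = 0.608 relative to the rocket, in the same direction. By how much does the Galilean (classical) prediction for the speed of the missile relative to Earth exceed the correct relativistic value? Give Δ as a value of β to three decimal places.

Δ = 0.303

Galilean: u_cl = 0.608 + 0.570 = 1.1780.
Relativistic: u_rel = (0.608 + 0.570) / (1 + 0.608·0.570) = 1.1780/1.3466 = 0.8748.
Δ = 1.1780 − 0.8748 = 0.3032.
(The classical prediction exceeds c; the relativistic result does not.)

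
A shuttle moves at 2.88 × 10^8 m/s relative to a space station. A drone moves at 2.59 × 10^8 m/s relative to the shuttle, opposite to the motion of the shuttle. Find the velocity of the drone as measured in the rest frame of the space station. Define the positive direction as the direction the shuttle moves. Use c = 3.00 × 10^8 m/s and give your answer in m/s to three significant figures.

+1.69 × 10^8 m/s

In units of c (dividing by 3.00 × 10^8 m/s): v = 0.960, u' = -0.863.
u = (u' + v)/(1 + u'v/c²):
u = (-0.863 + 0.960) / (1 + (-0.863)·0.960) = 0.0967/0.1712 = 0.5646
Converting back: u = 0.5646 × 3.00 × 10^8 m/s.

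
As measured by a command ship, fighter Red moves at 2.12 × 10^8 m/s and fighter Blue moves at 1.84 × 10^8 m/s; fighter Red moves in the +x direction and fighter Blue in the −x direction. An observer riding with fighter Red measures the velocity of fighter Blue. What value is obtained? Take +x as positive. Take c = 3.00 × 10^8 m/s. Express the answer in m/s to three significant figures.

β_A = 0.707, β_B = -0.613 (dividing each by c = 3.00 × 10^8 m/s).
Transform to A's frame with the inverse velocity-addition law: u' = (u − v)/(1 − uv/c²), taking u = β_B and v = β_A.
u' = (-0.613 − 0.707) / (1 − (0.707)(-0.613)) = -1.3200/1.4334 = -0.9209.
u' = -0.9209 × 3.00 × 10^8 m/s.

-2.76 × 10^8 m/s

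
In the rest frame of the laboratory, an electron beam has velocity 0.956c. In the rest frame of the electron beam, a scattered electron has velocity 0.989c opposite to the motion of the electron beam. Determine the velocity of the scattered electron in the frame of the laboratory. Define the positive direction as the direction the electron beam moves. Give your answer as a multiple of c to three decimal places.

-0.605c

With v = 0.956 and u' = -0.989 (in units of c),
u = (u' + v)/(1 + u'v/c²):
u = (-0.989 + 0.956) / (1 + (-0.989)·0.956) = -0.0330/0.0545 = -0.6053
(Galilean addition would give -0.033c.)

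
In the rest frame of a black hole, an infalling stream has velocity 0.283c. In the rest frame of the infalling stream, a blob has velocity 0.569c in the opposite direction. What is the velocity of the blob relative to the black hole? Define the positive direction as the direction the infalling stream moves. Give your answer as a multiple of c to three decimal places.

-0.341c

With v = 0.283 and u' = -0.569 (in units of c),
u = (u' + v)/(1 + u'v/c²):
u = (-0.569 + 0.283) / (1 + (-0.569)·0.283) = -0.2860/0.8390 = -0.3409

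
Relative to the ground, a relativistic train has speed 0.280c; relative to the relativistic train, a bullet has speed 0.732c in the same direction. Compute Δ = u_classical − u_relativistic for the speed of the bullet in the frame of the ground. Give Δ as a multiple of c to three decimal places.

Δ = 0.172c

Galilean: u_cl = 0.732 + 0.280 = 1.0120.
Relativistic: u_rel = (0.732 + 0.280) / (1 + 0.732·0.280) = 1.0120/1.2050 = 0.8399.
Δ = 1.0120 − 0.8399 = 0.1721.
(The classical prediction exceeds c; the relativistic result does not.)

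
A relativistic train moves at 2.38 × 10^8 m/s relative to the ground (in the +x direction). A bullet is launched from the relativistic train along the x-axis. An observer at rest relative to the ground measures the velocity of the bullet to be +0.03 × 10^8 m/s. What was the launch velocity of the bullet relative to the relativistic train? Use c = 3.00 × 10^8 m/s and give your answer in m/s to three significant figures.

-2.37 × 10^8 m/s

v = 0.793c, u = 0.010c.
Invert the composition law: u' = (u − v)/(1 − uv/c²).
u' = (0.010 − 0.793) / (1 − (0.010)(0.793)) = -0.7833/0.9921 = -0.7896.
u' = -0.7896 × 3.00 × 10^8 m/s.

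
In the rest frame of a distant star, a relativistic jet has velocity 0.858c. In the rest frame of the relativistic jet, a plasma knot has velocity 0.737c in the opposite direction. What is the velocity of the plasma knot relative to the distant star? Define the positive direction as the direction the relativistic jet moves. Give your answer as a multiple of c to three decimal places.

+0.329c

With v = 0.858 and u' = -0.737 (in units of c),
u = (u' + v)/(1 + u'v/c²):
u = (-0.737 + 0.858) / (1 + (-0.737)·0.858) = 0.1210/0.3677 = 0.3291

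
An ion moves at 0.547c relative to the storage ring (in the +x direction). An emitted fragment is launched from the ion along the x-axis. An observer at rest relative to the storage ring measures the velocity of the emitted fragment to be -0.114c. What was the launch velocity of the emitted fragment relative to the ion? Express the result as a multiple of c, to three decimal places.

Invert the composition law: u' = (u − v)/(1 − uv/c²).
u' = (-0.114 − 0.547) / (1 − (-0.114)(0.547)) = -0.6610/1.0624 = -0.6222.

-0.622c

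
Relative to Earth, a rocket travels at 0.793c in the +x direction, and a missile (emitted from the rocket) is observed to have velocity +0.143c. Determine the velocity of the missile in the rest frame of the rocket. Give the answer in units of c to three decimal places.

Invert the composition law: u' = (u − v)/(1 − uv/c²).
u' = (0.143 − 0.793) / (1 − (0.143)(0.793)) = -0.6500/0.8866 = -0.7331.

-0.733c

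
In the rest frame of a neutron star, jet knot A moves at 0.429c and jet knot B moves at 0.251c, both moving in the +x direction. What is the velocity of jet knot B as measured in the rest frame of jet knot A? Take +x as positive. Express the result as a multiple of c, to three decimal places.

β_A = 0.429, β_B = 0.251.
Transform to A's frame with the inverse velocity-addition law: u' = (u − v)/(1 − uv/c²), taking u = β_B and v = β_A.
u' = (0.251 − 0.429) / (1 − (0.429)(0.251)) = -0.1780/0.8923 = -0.1995.

-0.199c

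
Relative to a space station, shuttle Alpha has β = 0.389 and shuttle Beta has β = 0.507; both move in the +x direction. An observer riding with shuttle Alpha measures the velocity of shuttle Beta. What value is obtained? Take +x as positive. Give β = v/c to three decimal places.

β_A = 0.389, β_B = 0.507.
Transform to A's frame with the inverse velocity-addition law: u' = (u − v)/(1 − uv/c²), taking u = β_B and v = β_A.
u' = (0.507 − 0.389) / (1 − (0.389)(0.507)) = 0.1180/0.8028 = 0.1470.

β = +0.147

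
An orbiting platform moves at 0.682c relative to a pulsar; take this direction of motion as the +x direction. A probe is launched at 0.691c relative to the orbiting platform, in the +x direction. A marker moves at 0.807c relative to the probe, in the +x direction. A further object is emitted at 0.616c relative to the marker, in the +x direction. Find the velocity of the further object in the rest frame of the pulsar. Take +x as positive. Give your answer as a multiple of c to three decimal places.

Apply u = (u' + v)/(1 + u'v/c²) successively, working outward toward the pulsar.
Start: velocity of the orbiting platform relative to the pulsar = 0.6820c.
Compose with the probe (u' = 0.691 in the orbiting platform frame): u_1 = (0.691 + 0.682) / (1 + 0.691·0.682) = 1.3730/1.4713 = 0.9332.
Compose with the marker (u' = 0.807 in the probe frame): u_2 = (0.807 + 0.933) / (1 + 0.807·0.933) = 1.7402/1.7531 = 0.9926.
Compose with the further object (u' = 0.616 in the marker frame): u_3 = (0.616 + 0.993) / (1 + 0.616·0.993) = 1.6086/1.6115 = 0.9982.

0.998c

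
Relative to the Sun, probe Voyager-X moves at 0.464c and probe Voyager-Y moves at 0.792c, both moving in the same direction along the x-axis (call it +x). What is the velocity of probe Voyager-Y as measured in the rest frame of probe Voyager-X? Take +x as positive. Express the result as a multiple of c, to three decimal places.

β_A = 0.464, β_B = 0.792.
Transform to A's frame with the inverse velocity-addition law: u' = (u − v)/(1 − uv/c²), taking u = β_B and v = β_A.
u' = (0.792 − 0.464) / (1 − (0.464)(0.792)) = 0.3280/0.6325 = 0.5186.

+0.519c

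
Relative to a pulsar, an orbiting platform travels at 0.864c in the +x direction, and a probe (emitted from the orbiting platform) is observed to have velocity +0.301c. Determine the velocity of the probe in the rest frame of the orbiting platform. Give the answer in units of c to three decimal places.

-0.761c

Invert the composition law: u' = (u − v)/(1 − uv/c²).
u' = (0.301 − 0.864) / (1 − (0.301)(0.864)) = -0.5630/0.7399 = -0.7609.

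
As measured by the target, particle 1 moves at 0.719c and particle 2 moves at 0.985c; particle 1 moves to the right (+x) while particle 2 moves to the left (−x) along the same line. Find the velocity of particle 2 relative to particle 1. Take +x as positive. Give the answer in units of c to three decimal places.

β_A = 0.719, β_B = -0.985.
Transform to A's frame with the inverse velocity-addition law: u' = (u − v)/(1 − uv/c²), taking u = β_B and v = β_A.
u' = (-0.985 − 0.719) / (1 − (0.719)(-0.985)) = -1.7040/1.7082 = -0.9975.

-0.998c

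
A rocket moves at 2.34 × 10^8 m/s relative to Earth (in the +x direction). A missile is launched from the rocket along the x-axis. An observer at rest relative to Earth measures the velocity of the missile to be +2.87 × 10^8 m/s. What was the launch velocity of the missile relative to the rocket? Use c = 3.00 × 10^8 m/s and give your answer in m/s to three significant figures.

+2.09 × 10^8 m/s

v = 0.780c, u = 0.957c.
Invert the composition law: u' = (u − v)/(1 − uv/c²).
u' = (0.957 − 0.780) / (1 − (0.957)(0.780)) = 0.1767/0.2538 = 0.6961.
u' = 0.6961 × 3.00 × 10^8 m/s.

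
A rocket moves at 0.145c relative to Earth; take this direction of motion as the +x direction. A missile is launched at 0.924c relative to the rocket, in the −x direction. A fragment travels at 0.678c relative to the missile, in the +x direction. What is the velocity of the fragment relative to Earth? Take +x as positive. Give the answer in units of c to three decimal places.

-0.568c

Apply u = (u' + v)/(1 + u'v/c²) successively, working outward toward Earth.
Start: velocity of the rocket relative to Earth = 0.1450c.
Compose with the missile (u' = -0.924 in the rocket frame): u_1 = (-0.924 + 0.145) / (1 + (-0.924)·0.145) = -0.7790/0.8660 = -0.8995.
Compose with the fragment (u' = 0.678 in the missile frame): u_2 = (0.678 + (-0.900)) / (1 + 0.678·(-0.900)) = -0.2215/0.3901 = -0.5678.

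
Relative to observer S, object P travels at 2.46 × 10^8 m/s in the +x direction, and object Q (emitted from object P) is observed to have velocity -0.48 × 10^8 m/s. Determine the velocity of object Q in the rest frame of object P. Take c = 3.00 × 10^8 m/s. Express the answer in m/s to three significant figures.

v = 0.820c, u = -0.160c.
Invert the composition law: u' = (u − v)/(1 − uv/c²).
u' = (-0.160 − 0.820) / (1 − (-0.160)(0.820)) = -0.9800/1.1312 = -0.8663.
u' = -0.8663 × 3.00 × 10^8 m/s.

-2.60 × 10^8 m/s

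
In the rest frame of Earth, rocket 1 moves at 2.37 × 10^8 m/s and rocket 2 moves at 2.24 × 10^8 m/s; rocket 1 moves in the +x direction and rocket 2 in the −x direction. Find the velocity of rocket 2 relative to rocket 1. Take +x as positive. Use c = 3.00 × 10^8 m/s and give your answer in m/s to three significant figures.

β_A = 0.790, β_B = -0.747 (dividing each by c = 3.00 × 10^8 m/s).
Transform to A's frame with the inverse velocity-addition law: u' = (u − v)/(1 − uv/c²), taking u = β_B and v = β_A.
u' = (-0.747 − 0.790) / (1 − (0.790)(-0.747)) = -1.5367/1.5899 = -0.9665.
u' = -0.9665 × 3.00 × 10^8 m/s.

-2.90 × 10^8 m/s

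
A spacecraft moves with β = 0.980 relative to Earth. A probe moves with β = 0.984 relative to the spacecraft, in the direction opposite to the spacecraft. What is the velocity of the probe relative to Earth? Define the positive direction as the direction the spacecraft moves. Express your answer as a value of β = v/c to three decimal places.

With v = 0.980 and u' = -0.984 (in units of c),
u = (u' + v)/(1 + u'v/c²):
u = (-0.984 + 0.980) / (1 + (-0.984)·0.980) = -0.0040/0.0357 = -0.1121

β = -0.112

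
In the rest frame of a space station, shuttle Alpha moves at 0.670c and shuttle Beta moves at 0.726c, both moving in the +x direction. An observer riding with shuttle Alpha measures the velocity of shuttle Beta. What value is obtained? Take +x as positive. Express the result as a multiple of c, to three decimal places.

+0.109c

β_A = 0.670, β_B = 0.726.
Transform to A's frame with the inverse velocity-addition law: u' = (u − v)/(1 − uv/c²), taking u = β_B and v = β_A.
u' = (0.726 − 0.670) / (1 − (0.670)(0.726)) = 0.0560/0.5136 = 0.1090.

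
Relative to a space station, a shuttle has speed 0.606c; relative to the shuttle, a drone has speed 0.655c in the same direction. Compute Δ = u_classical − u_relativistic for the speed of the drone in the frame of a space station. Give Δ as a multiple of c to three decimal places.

Galilean: u_cl = 0.655 + 0.606 = 1.2610.
Relativistic: u_rel = (0.655 + 0.606) / (1 + 0.655·0.606) = 1.2610/1.3969 = 0.9027.
Δ = 1.2610 − 0.9027 = 0.3583.
(The classical prediction exceeds c; the relativistic result does not.)

Δ = 0.358c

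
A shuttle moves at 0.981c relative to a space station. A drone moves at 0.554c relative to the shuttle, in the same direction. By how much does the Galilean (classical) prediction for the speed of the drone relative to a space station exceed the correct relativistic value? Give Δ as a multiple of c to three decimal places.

Δ = 0.540c

Galilean: u_cl = 0.554 + 0.981 = 1.5350.
Relativistic: u_rel = (0.554 + 0.981) / (1 + 0.554·0.981) = 1.5350/1.5435 = 0.9945.
Δ = 1.5350 − 0.9945 = 0.5405.
(The classical prediction exceeds c; the relativistic result does not.)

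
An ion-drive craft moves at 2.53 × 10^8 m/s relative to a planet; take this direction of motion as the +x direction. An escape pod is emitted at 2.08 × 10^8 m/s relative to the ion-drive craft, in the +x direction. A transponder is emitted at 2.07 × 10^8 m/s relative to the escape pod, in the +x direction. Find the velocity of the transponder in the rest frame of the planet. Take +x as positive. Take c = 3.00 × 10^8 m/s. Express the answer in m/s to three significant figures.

2.98 × 10^8 m/s

Apply u = (u' + v)/(1 + u'v/c²) successively, working outward toward the planet.
(Dividing each given speed by c = 3.00 × 10^8 m/s to work in units of c.)
Start: velocity of the ion-drive craft relative to the planet = 0.8433c.
Compose with the escape pod (u' = 0.693 in the ion-drive craft frame): u_1 = (0.693 + 0.843) / (1 + 0.693·0.843) = 1.5367/1.5847 = 0.9697.
Compose with the transponder (u' = 0.690 in the escape pod frame): u_2 = (0.690 + 0.970) / (1 + 0.690·0.970) = 1.6597/1.6691 = 0.9944.
So u = 0.9944 × 3.00 × 10^8 m/s.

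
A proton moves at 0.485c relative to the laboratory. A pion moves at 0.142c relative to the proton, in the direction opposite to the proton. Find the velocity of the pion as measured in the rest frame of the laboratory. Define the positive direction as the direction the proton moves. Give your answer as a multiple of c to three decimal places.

+0.368c

With v = 0.485 and u' = -0.142 (in units of c),
u = (u' + v)/(1 + u'v/c²):
u = (-0.142 + 0.485) / (1 + (-0.142)·0.485) = 0.3430/0.9311 = 0.3684
(Galilean addition would give +0.343c.)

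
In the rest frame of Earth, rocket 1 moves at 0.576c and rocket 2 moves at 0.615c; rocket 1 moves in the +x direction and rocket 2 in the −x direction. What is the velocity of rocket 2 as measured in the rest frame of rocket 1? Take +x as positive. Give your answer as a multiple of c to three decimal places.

-0.879c

β_A = 0.576, β_B = -0.615.
Transform to A's frame with the inverse velocity-addition law: u' = (u − v)/(1 − uv/c²), taking u = β_B and v = β_A.
u' = (-0.615 − 0.576) / (1 − (0.576)(-0.615)) = -1.1910/1.3542 = -0.8795.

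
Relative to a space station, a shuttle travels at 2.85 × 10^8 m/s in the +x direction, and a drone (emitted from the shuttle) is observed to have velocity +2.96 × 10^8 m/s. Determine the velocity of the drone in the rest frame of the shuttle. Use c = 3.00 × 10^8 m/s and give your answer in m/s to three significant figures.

v = 0.950c, u = 0.987c.
Invert the composition law: u' = (u − v)/(1 − uv/c²).
u' = (0.987 − 0.950) / (1 − (0.987)(0.950)) = 0.0367/0.0627 = 0.5851.
u' = 0.5851 × 3.00 × 10^8 m/s.

+1.76 × 10^8 m/s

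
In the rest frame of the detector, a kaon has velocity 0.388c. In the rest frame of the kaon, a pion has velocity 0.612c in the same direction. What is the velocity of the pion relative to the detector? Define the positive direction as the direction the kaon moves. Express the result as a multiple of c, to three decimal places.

0.808c

With v = 0.388 and u' = 0.612 (in units of c),
u = (u' + v)/(1 + u'v/c²):
u = (0.612 + 0.388) / (1 + 0.612·0.388) = 1.0000/1.2375 = 0.8081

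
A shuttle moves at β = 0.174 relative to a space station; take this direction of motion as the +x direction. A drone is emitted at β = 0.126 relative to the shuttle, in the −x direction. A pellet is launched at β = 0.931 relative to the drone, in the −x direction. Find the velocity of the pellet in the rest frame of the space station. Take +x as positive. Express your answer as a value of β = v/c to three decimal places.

Apply u = (u' + v)/(1 + u'v/c²) successively, working outward toward the space station.
Start: velocity of the shuttle relative to the space station = 0.1740c.
Compose with the drone (u' = -0.126 in the shuttle frame): u_1 = (-0.126 + 0.174) / (1 + (-0.126)·0.174) = 0.0480/0.9781 = 0.0491.
Compose with the pellet (u' = -0.931 in the drone frame): u_2 = (-0.931 + 0.049) / (1 + (-0.931)·0.049) = -0.8819/0.9543 = -0.9241.

β = -0.924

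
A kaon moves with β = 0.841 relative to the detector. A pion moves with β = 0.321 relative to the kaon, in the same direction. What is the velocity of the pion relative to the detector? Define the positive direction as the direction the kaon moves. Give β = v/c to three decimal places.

With v = 0.841 and u' = 0.321 (in units of c),
u = (u' + v)/(1 + u'v/c²):
u = (0.321 + 0.841) / (1 + 0.321·0.841) = 1.1620/1.2700 = 0.9150
(Galilean addition would give +1.162c, exceeding c.)

β = 0.915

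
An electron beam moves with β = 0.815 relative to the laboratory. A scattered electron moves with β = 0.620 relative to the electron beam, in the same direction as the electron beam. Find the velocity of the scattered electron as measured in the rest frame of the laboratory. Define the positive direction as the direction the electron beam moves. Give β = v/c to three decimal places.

With v = 0.815 and u' = 0.620 (in units of c),
u = (u' + v)/(1 + u'v/c²):
u = (0.620 + 0.815) / (1 + 0.620·0.815) = 1.4350/1.5053 = 0.9533

β = 0.953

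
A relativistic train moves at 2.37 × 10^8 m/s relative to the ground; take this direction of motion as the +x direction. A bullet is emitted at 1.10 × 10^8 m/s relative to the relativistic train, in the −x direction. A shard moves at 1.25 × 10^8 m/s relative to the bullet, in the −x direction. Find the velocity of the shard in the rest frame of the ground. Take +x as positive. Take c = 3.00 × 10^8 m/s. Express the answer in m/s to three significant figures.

+7.16 × 10^7 m/s

Apply u = (u' + v)/(1 + u'v/c²) successively, working outward toward the ground.
(Dividing each given speed by c = 3.00 × 10^8 m/s to work in units of c.)
Start: velocity of the relativistic train relative to the ground = 0.7900c.
Compose with the bullet (u' = -0.367 in the relativistic train frame): u_1 = (-0.367 + 0.790) / (1 + (-0.367)·0.790) = 0.4233/0.7103 = 0.5960.
Compose with the shard (u' = -0.417 in the bullet frame): u_2 = (-0.417 + 0.596) / (1 + (-0.417)·0.596) = 0.1793/0.7517 = 0.2385.
So u = 0.2385 × 3.00 × 10^8 m/s.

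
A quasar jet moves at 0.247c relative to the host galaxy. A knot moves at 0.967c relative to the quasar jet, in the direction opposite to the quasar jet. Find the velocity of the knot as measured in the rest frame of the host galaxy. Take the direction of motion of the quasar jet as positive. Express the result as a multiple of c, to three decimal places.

With v = 0.247 and u' = -0.967 (in units of c),
u = (u' + v)/(1 + u'v/c²):
u = (-0.967 + 0.247) / (1 + (-0.967)·0.247) = -0.7200/0.7612 = -0.9459

-0.946c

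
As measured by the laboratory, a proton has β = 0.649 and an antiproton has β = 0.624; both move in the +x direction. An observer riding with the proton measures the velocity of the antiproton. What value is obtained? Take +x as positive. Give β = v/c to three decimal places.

β_A = 0.649, β_B = 0.624.
Transform to A's frame with the inverse velocity-addition law: u' = (u − v)/(1 − uv/c²), taking u = β_B and v = β_A.
u' = (0.624 − 0.649) / (1 − (0.649)(0.624)) = -0.0250/0.5950 = -0.0420.

β = -0.042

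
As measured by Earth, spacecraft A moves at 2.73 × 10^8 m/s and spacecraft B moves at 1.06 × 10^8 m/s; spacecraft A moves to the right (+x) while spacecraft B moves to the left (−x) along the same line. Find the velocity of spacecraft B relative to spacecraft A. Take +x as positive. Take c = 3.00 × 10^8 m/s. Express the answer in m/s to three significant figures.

-2.87 × 10^8 m/s

β_A = 0.910, β_B = -0.353 (dividing each by c = 3.00 × 10^8 m/s).
Transform to A's frame with the inverse velocity-addition law: u' = (u − v)/(1 − uv/c²), taking u = β_B and v = β_A.
u' = (-0.353 − 0.910) / (1 − (0.910)(-0.353)) = -1.2633/1.3215 = -0.9560.
u' = -0.9560 × 3.00 × 10^8 m/s.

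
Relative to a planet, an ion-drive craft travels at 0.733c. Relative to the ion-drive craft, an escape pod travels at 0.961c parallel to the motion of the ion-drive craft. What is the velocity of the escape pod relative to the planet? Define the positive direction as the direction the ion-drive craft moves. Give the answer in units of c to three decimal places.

0.994c

With v = 0.733 and u' = 0.961 (in units of c),
u = (u' + v)/(1 + u'v/c²):
u = (0.961 + 0.733) / (1 + 0.961·0.733) = 1.6940/1.7044 = 0.9939
(Galilean addition would give +1.694c, exceeding c.)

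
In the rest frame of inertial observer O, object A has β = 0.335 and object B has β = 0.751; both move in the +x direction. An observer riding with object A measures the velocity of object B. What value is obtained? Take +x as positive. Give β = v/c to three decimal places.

β_A = 0.335, β_B = 0.751.
Transform to A's frame with the inverse velocity-addition law: u' = (u − v)/(1 − uv/c²), taking u = β_B and v = β_A.
u' = (0.751 − 0.335) / (1 − (0.335)(0.751)) = 0.4160/0.7484 = 0.5558.

β = +0.556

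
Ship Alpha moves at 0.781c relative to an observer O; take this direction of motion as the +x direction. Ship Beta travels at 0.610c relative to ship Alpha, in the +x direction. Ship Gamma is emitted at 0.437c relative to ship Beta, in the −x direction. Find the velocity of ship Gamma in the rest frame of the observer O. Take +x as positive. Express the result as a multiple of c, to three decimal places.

Apply u = (u' + v)/(1 + u'v/c²) successively, working outward toward the observer O.
Start: velocity of ship Alpha relative to the observer O = 0.7810c.
Compose with ship Beta (u' = 0.610 in ship Alpha frame): u_1 = (0.610 + 0.781) / (1 + 0.610·0.781) = 1.3910/1.4764 = 0.9422.
Compose with ship Gamma (u' = -0.437 in ship Beta frame): u_2 = (-0.437 + 0.942) / (1 + (-0.437)·0.942) = 0.5052/0.5883 = 0.8587.

+0.859c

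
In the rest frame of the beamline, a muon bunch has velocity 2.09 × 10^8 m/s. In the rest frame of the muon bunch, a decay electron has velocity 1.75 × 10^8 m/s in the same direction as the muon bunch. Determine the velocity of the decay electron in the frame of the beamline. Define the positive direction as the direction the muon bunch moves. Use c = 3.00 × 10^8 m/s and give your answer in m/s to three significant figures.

2.73 × 10^8 m/s

In units of c (dividing by 3.00 × 10^8 m/s): v = 0.697, u' = 0.583.
u = (u' + v)/(1 + u'v/c²):
u = (0.583 + 0.697) / (1 + 0.583·0.697) = 1.2800/1.4064 = 0.9101
Converting back: u = 0.9101 × 3.00 × 10^8 m/s.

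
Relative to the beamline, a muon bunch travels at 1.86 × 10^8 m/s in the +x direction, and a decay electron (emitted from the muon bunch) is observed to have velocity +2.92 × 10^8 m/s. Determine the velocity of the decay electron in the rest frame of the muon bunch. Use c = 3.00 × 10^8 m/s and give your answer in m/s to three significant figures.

+2.67 × 10^8 m/s

v = 0.620c, u = 0.973c.
Invert the composition law: u' = (u − v)/(1 − uv/c²).
u' = (0.973 − 0.620) / (1 − (0.973)(0.620)) = 0.3533/0.3965 = 0.8911.
u' = 0.8911 × 3.00 × 10^8 m/s.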